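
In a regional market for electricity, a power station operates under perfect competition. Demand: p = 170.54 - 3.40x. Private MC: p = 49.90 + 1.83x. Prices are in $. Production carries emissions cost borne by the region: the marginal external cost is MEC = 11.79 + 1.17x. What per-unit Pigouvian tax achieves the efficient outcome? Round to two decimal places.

Social marginal cost = private MC + MEC = 61.69 + 3.00x.
Set SMC = demand: 61.69 + 3.00x = 170.54 - 3.40x → x* = 17.0078.
The Pigouvian tax equals MEC at x*: 11.79 + 1.17×17.0078 = 31.6891.

tax = $31.69 per unit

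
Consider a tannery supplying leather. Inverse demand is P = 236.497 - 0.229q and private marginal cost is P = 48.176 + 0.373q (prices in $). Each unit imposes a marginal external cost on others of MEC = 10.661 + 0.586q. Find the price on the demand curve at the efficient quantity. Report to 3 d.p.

P = $202.251

Social marginal cost = private MC + MEC = 58.837 + 0.959q.
Set SMC = demand: 58.837 + 0.959q = 236.497 - 0.229q → q* = 149.5455.
Consumer price on the demand curve at q*: 236.497 − 0.229×149.5455 = 202.2511.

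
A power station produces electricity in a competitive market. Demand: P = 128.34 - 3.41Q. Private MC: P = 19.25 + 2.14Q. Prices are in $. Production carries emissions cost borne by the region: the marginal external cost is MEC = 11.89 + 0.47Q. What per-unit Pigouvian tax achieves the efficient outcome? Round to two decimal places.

tax = $19.48 per unit

Social marginal cost = private MC + MEC = 31.14 + 2.61Q.
Set SMC = demand: 31.14 + 2.61Q = 128.34 - 3.41Q → Q* = 16.1462.
The Pigouvian tax equals MEC at Q*: 11.89 + 0.47×16.1462 = 19.4787.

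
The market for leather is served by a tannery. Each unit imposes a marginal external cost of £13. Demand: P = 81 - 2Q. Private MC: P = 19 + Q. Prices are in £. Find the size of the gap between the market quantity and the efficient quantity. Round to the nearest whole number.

4 units

Market equilibrium (private): 19 + Q = 81 - 2Q → Q_m = 20.6667.
Social marginal cost = private MC + MEC = 32 + Q.
Set SMC = demand: 32 + Q = 81 - 2Q → Q* = 16.3333.
Gap = |20.6667 − 16.3333| = 4.3334.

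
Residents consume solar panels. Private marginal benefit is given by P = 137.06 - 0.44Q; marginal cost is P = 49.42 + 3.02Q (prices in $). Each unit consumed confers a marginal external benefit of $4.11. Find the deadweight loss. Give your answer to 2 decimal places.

DWL = $2.44

Market equilibrium (private): 49.42 + 3.02Q = 137.06 - 0.44Q → Q_m = 25.3295.
Social marginal benefit = demand + MEB = 141.17 - 0.44Q.
Set SMB = MC: 141.17 - 0.44Q = 49.42 + 3.02Q → Q* = 26.5173.
The welfare-loss triangle has base |Q_m − Q*| and height MEB(Q_m) (the vertical gap between SMB and MC is zero at Q* and MEB at Q_m).
DWL = ½ × 1.1878 × 4.1100 = 2.4409.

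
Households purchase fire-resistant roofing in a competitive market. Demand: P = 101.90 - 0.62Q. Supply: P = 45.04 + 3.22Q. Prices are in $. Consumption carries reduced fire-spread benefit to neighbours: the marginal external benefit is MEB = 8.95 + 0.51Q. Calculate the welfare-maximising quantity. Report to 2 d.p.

Q* = 19.76

Social marginal benefit = demand + MEB = 110.85 - 0.11Q.
Set SMB = MC: 110.85 - 0.11Q = 45.04 + 3.22Q → Q* = 19.7628.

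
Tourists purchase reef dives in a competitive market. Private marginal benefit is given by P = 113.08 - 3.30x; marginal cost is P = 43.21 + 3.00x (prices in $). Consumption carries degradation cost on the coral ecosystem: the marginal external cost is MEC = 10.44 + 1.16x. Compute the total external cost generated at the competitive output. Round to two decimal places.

$187.12

Market equilibrium (private): 43.21 + 3.00x = 113.08 - 3.30x → x_m = 11.0905.
Total external cost = ∫₀^{x_m} (10.44 + 1.16x) dx = 10.44×11.0905 + ½×1.16×11.0905² = 187.1244.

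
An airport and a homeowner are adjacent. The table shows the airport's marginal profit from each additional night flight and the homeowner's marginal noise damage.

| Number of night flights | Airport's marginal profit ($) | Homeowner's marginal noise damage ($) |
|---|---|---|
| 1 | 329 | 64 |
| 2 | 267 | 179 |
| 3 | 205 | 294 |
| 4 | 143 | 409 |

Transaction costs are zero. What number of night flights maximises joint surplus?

Bargaining reaches the level where marginal profit last exceeds marginal noise damage.
That holds through level 2 (267 ≥ 179) but not at 3 (205 < 294).

2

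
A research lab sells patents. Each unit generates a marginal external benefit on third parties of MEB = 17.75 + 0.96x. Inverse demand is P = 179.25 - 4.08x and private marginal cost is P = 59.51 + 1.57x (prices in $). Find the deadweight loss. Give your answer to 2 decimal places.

DWL = $154.72

Market equilibrium (private): 59.51 + 1.57x = 179.25 - 4.08x → x_m = 21.1929.
Social marginal cost = private MC − MEB = 41.76 + 0.61x.
Set SMC = demand: 41.76 + 0.61x = 179.25 - 4.08x → x* = 29.3156.
Height of the DWL triangle at x_m is demand(x_m) − SMC(x_m) = MEB(x_m) = 38.0952.
DWL = ½ × 8.1227 × 38.0952 = 154.7179.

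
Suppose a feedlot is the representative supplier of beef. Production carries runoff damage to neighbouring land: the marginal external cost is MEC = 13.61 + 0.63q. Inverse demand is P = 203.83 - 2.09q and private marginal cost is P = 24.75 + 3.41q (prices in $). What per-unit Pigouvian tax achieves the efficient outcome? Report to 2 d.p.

Social marginal cost = private MC + MEC = 38.36 + 4.04q.
Set SMC = demand: 38.36 + 4.04q = 203.83 - 2.09q → q* = 26.9935.
The Pigouvian tax equals MEC at q*: 13.61 + 0.63×26.9935 = 30.6159.

tax = $30.62 per unit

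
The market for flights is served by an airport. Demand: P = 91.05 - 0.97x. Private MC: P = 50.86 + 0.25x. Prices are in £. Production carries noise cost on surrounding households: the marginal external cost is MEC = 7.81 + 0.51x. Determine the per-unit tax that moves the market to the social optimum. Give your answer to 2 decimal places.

Social marginal cost = private MC + MEC = 58.67 + 0.76x.
Set SMC = demand: 58.67 + 0.76x = 91.05 - 0.97x → x* = 18.7168.
The Pigouvian tax equals MEC at x*: 7.81 + 0.51×18.7168 = 17.3556.

tax = £17.36 per unit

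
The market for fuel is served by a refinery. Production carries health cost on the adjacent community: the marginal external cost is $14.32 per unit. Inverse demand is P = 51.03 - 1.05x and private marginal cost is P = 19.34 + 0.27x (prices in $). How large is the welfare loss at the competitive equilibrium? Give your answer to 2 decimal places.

DWL = $77.68

Market equilibrium (private): 19.34 + 0.27x = 51.03 - 1.05x → x_m = 24.0076.
Social marginal cost = private MC + MEC = 33.66 + 0.27x.
Set SMC = demand: 33.66 + 0.27x = 51.03 - 1.05x → x* = 13.1591.
The welfare-loss triangle has base |x_m − x*| and height MEC(x_m) (the vertical gap between SMC and demand is zero at x* and MEC at x_m).
DWL = ½ × 10.8485 × 14.3200 = 77.6753.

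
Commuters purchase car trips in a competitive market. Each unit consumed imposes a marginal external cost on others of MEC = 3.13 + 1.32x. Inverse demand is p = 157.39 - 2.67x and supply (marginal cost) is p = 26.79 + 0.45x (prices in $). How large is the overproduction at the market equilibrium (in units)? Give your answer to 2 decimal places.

Market equilibrium (private): 26.79 + 0.45x = 157.39 - 2.67x → x_m = 41.8590.
Social marginal benefit = demand − MEC = 154.26 - 3.99x.
Set SMB = MC: 154.26 - 3.99x = 26.79 + 0.45x → x* = 28.7095.
Gap = |41.8590 − 28.7095| = 13.1495.

13.15 units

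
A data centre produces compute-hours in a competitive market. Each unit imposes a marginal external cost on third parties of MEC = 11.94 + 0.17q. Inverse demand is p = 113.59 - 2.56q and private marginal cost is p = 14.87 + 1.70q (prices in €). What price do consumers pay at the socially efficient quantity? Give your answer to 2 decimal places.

Social marginal cost = private MC + MEC = 26.81 + 1.87q.
Set SMC = demand: 26.81 + 1.87q = 113.59 - 2.56q → q* = 19.5892.
Consumer price on the demand curve at q*: 113.59 − 2.56×19.5892 = 63.4416.

P = €63.44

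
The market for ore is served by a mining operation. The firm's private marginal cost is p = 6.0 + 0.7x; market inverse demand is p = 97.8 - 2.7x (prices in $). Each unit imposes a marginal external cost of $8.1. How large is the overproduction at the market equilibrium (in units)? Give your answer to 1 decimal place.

2.4 units

Market equilibrium (private): 6.0 + 0.7x = 97.8 - 2.7x → x_m = 27.0000.
Social marginal cost = private MC + MEC = 14.1 + 0.7x.
Set SMC = demand: 14.1 + 0.7x = 97.8 - 2.7x → x* = 24.6176.
Gap = |27.0000 − 24.6176| = 2.3824.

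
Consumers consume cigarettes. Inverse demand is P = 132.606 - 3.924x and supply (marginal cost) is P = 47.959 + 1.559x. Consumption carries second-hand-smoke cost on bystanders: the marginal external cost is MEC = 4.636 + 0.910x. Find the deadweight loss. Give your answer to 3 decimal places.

Market equilibrium (private): 47.959 + 1.559x = 132.606 - 3.924x → x_m = 15.4381.
Social marginal benefit = demand − MEC = 127.970 - 4.834x.
Set SMB = MC: 127.970 - 4.834x = 47.959 + 1.559x → x* = 12.5154.
The loss is the area between SMB and MC from x* to x_m; with linear curves that's a triangle of height MEC(x_m).
DWL = ½ × 2.9227 × 18.6847 = 27.3049.

DWL = 27.305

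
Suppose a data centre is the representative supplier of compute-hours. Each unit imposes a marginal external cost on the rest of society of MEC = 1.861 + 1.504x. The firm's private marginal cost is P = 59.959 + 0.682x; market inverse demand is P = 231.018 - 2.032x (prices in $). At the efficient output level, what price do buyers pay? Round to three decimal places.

P = $149.508

Social marginal cost = private MC + MEC = 61.820 + 2.186x.
Set SMC = demand: 61.820 + 2.186x = 231.018 - 2.032x → x* = 40.1133.
Consumer price on the demand curve at x*: 231.018 − 2.032×40.1133 = 149.5078.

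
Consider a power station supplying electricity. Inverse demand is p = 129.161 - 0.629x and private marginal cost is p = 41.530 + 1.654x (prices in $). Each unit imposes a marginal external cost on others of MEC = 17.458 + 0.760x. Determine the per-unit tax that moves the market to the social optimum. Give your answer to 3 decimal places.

tax = $34.984 per unit

Social marginal cost = private MC + MEC = 58.988 + 2.414x.
Set SMC = demand: 58.988 + 2.414x = 129.161 - 0.629x → x* = 23.0605.
The Pigouvian tax equals MEC at x*: 17.458 + 0.760×23.0605 = 34.9840.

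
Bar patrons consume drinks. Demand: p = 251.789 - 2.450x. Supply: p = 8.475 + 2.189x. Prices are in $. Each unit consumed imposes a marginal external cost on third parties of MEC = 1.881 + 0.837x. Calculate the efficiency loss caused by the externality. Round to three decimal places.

Market equilibrium (private): 8.475 + 2.189x = 251.789 - 2.450x → x_m = 52.4497.
Social marginal benefit = demand − MEC = 249.908 - 3.287x.
Set SMB = MC: 249.908 - 3.287x = 8.475 + 2.189x → x* = 44.0893.
Between x* and x_m the wedge MC − SMB runs linearly from 0 to MEC(x_m), so the loss is a triangle.
DWL = ½ × 8.3604 × 45.7814 = 191.3754.

DWL = $191.375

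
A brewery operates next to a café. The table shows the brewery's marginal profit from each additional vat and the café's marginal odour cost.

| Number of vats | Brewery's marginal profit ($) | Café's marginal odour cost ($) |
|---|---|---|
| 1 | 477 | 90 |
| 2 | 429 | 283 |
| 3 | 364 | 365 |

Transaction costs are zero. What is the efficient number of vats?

Bargaining reaches the level where marginal profit last exceeds marginal odour cost.
That holds through level 2 (429 ≥ 283) but not at 3 (364 < 365).

2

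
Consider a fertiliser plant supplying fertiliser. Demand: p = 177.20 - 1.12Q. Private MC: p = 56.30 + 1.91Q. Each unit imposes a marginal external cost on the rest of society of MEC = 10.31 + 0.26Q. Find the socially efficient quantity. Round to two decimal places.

Q* = 33.61

Social marginal cost = private MC + MEC = 66.61 + 2.17Q.
Set SMC = demand: 66.61 + 2.17Q = 177.20 - 1.12Q → Q* = 33.6140.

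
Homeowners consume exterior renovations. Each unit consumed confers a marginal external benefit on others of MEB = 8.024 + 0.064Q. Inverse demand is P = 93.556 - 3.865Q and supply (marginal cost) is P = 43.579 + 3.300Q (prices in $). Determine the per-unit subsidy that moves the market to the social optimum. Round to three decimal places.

subsidy = $8.547 per unit

Social marginal benefit = demand + MEB = 101.580 - 3.801Q.
Set SMB = MC: 101.580 - 3.801Q = 43.579 + 3.300Q → Q* = 8.1680.
The Pigouvian subsidy equals MEB at Q*: 8.024 + 0.064×8.1680 = 8.5468.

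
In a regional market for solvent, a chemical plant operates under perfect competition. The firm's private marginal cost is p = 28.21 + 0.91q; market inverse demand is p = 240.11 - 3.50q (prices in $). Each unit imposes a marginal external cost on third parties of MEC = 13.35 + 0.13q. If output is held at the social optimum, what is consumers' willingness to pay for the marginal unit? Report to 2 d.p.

Social marginal cost = private MC + MEC = 41.56 + 1.04q.
Set SMC = demand: 41.56 + 1.04q = 240.11 - 3.50q → q* = 43.7335.
Consumer price on the demand curve at q*: 240.11 − 3.50×43.7335 = 87.0428.

P = $87.04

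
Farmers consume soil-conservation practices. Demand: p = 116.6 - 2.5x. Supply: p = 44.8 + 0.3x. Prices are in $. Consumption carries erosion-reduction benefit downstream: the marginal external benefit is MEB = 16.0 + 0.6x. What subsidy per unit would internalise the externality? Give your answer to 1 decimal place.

subsidy = $39.9 per unit

Social marginal benefit = demand + MEB = 132.6 - 1.9x.
Set SMB = MC: 132.6 - 1.9x = 44.8 + 0.3x → x* = 39.9091.
The Pigouvian subsidy equals MEB at x*: 16.0 + 0.6×39.9091 = 39.9455.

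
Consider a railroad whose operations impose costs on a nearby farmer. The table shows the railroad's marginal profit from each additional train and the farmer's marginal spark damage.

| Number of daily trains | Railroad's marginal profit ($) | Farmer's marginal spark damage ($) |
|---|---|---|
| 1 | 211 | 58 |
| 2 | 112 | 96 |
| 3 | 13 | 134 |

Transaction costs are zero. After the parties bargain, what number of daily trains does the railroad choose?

Bargaining reaches the level where marginal profit last exceeds marginal spark damage.
That holds through level 2 (112 ≥ 96) but not at 3 (13 < 134).

2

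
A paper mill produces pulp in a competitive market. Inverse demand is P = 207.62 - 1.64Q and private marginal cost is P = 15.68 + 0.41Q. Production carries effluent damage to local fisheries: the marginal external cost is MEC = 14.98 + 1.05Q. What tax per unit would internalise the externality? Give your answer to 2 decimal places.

Social marginal cost = private MC + MEC = 30.66 + 1.46Q.
Set SMC = demand: 30.66 + 1.46Q = 207.62 - 1.64Q → Q* = 57.0839.
The Pigouvian tax equals MEC at Q*: 14.98 + 1.05×57.0839 = 74.9181.

tax = 74.92 per unit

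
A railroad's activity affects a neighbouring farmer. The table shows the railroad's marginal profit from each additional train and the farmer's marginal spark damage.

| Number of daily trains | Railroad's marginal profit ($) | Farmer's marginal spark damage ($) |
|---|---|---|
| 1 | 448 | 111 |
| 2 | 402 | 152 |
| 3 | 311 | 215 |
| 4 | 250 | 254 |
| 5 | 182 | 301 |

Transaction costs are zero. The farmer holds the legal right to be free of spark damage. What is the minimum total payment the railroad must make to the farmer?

$478

Efficient level: marginal profit ≥ marginal spark damage through level 3, so k* = 3.
With the farmer holding the right, the railroad must at least compensate total damage at k*: 111 + 152 + 215 = 478.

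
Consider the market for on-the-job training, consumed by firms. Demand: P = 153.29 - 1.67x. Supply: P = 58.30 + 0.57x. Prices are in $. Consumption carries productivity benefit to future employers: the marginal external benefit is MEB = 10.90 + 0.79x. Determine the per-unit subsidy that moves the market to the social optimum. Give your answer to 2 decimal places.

subsidy = $68.59 per unit

Social marginal benefit = demand + MEB = 164.19 - 0.88x.
Set SMB = MC: 164.19 - 0.88x = 58.30 + 0.57x → x* = 73.0276.
The Pigouvian subsidy equals MEB at x*: 10.90 + 0.79×73.0276 = 68.5918.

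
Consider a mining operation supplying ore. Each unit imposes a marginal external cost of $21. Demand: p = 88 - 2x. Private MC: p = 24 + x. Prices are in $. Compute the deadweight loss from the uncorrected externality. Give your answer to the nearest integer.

DWL = $74

Market equilibrium (private): 24 + x = 88 - 2x → x_m = 21.3333.
Social marginal cost = private MC + MEC = 45 + x.
Set SMC = demand: 45 + x = 88 - 2x → x* = 14.3333.
The welfare-loss triangle has base |x_m − x*| and height MEC(x_m) (the vertical gap between SMC and demand is zero at x* and MEC at x_m).
DWL = ½ × 7.0000 × 21.0000 = 73.5000.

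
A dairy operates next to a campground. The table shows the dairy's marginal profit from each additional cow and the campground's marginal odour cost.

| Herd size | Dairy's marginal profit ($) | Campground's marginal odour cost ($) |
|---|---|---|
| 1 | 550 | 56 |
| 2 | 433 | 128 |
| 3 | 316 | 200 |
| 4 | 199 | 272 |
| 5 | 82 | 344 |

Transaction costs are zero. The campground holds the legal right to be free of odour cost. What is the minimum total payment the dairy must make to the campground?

Efficient level: marginal profit ≥ marginal odour cost through level 3, so k* = 3.
With the campground holding the right, the dairy must at least compensate total damage at k*: 56 + 128 + 200 = 384.

$384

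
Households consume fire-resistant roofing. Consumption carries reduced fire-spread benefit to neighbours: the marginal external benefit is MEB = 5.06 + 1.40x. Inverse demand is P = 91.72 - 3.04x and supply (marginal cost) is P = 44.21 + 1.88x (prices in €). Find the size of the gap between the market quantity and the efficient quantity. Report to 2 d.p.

Market equilibrium (private): 44.21 + 1.88x = 91.72 - 3.04x → x_m = 9.6565.
Social marginal benefit = demand + MEB = 96.78 - 1.64x.
Set SMB = MC: 96.78 - 1.64x = 44.21 + 1.88x → x* = 14.9347.
Gap = |9.6565 − 14.9347| = 5.2782.

5.28 units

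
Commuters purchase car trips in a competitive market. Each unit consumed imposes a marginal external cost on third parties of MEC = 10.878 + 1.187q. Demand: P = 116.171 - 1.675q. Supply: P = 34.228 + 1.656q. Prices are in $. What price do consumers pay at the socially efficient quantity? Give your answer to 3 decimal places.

Social marginal benefit = demand − MEC = 105.293 - 2.862q.
Set SMB = MC: 105.293 - 2.862q = 34.228 + 1.656q → q* = 15.7293.
Consumer price on the demand curve at q*: 116.171 − 1.675×15.7293 = 89.8244.

P = $89.824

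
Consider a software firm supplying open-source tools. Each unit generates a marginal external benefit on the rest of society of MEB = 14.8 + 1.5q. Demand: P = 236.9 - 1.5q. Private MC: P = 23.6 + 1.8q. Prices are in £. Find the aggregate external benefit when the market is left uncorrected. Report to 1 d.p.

£4090.0

Market equilibrium (private): 23.6 + 1.8q = 236.9 - 1.5q → q_m = 64.6364.
Total external benefit = ∫₀^{q_m} (14.8 + 1.5q) dq = 14.8×64.6364 + ½×1.5×64.6364² = 4090.0169.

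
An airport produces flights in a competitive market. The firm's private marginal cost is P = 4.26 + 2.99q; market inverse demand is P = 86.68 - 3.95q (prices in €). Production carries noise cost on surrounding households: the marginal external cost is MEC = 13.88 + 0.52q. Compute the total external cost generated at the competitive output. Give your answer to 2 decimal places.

Market equilibrium (private): 4.26 + 2.99q = 86.68 - 3.95q → q_m = 11.8761.
Total external cost = ∫₀^{q_m} (13.88 + 0.52q) dq = 13.88×11.8761 + ½×0.52×11.8761² = 201.5111.

€201.51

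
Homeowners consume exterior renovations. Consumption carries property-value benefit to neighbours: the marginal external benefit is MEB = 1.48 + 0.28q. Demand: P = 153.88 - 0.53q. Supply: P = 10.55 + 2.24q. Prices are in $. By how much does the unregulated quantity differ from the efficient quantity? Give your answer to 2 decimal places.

Market equilibrium (private): 10.55 + 2.24q = 153.88 - 0.53q → q_m = 51.7437.
Social marginal benefit = demand + MEB = 155.36 - 0.25q.
Set SMB = MC: 155.36 - 0.25q = 10.55 + 2.24q → q* = 58.1566.
Gap = |51.7437 − 58.1566| = 6.4129.

6.41 units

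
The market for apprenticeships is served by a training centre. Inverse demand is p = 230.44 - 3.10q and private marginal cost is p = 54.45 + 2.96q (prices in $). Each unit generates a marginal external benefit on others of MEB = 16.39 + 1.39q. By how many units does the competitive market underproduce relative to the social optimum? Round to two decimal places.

12.15 units

Market equilibrium (private): 54.45 + 2.96q = 230.44 - 3.10q → q_m = 29.0413.
Social marginal cost = private MC − MEB = 38.06 + 1.57q.
Set SMC = demand: 38.06 + 1.57q = 230.44 - 3.10q → q* = 41.1949.
Gap = |29.0413 − 41.1949| = 12.1536.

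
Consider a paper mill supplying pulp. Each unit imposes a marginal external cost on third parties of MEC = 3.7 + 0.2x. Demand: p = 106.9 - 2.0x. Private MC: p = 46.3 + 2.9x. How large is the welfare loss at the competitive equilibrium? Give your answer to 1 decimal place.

Market equilibrium (private): 46.3 + 2.9x = 106.9 - 2.0x → x_m = 12.3673.
Social marginal cost = private MC + MEC = 50.0 + 3.1x.
Set SMC = demand: 50.0 + 3.1x = 106.9 - 2.0x → x* = 11.1569.
Height of the DWL triangle at x_m is SMC(x_m) − demand(x_m) = MEC(x_m) = 6.1735.
DWL = ½ × 1.2104 × 6.1735 = 3.7362.

DWL = 3.7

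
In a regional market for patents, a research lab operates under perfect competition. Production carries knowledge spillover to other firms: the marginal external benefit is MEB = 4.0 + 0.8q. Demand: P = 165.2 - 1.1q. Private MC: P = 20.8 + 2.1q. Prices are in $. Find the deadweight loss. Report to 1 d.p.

Market equilibrium (private): 20.8 + 2.1q = 165.2 - 1.1q → q_m = 45.1250.
Social marginal cost = private MC − MEB = 16.8 + 1.3q.
Set SMC = demand: 16.8 + 1.3q = 165.2 - 1.1q → q* = 61.8333.
Between q* and q_m the wedge demand − SMC runs linearly from 0 to MEB(q_m), so the loss is a triangle.
DWL = ½ × 16.7083 × 40.1000 = 335.0014.

DWL = $335.0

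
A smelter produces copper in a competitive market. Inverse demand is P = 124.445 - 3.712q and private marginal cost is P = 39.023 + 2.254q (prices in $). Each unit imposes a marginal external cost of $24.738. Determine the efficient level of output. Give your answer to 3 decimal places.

Social marginal cost = private MC + MEC = 63.761 + 2.254q.
Set SMC = demand: 63.761 + 2.254q = 124.445 - 3.712q → q* = 10.1716.

q* = 10.172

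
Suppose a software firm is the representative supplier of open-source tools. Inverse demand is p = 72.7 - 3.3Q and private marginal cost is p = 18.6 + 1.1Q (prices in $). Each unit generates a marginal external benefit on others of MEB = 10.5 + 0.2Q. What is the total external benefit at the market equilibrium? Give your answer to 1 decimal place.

$144.2

Market equilibrium (private): 18.6 + 1.1Q = 72.7 - 3.3Q → Q_m = 12.2955.
Total external benefit = ∫₀^{Q_m} (10.5 + 0.2Q) dQ = 10.5×12.2955 + ½×0.2×12.2955² = 144.2207.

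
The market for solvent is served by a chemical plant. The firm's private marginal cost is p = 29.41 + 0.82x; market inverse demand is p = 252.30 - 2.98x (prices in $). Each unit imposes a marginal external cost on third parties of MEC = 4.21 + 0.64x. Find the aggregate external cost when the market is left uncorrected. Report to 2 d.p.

$1347.88

Market equilibrium (private): 29.41 + 0.82x = 252.30 - 2.98x → x_m = 58.6553.
Total external cost = ∫₀^{x_m} (4.21 + 0.64x) dx = 4.21×58.6553 + ½×0.64×58.6553² = 1347.8810.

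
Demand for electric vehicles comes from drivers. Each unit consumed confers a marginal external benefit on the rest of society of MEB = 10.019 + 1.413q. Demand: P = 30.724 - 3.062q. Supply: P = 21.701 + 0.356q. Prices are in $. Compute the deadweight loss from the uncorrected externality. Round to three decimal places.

Market equilibrium (private): 21.701 + 0.356q = 30.724 - 3.062q → q_m = 2.6398.
Social marginal benefit = demand + MEB = 40.743 - 1.649q.
Set SMB = MC: 40.743 - 1.649q = 21.701 + 0.356q → q* = 9.4973.
Height of the DWL triangle at q_m is SMB(q_m) − MC(q_m) = MEB(q_m) = 13.7491.
DWL = ½ × 6.8575 × 13.7491 = 47.1422.

DWL = $47.142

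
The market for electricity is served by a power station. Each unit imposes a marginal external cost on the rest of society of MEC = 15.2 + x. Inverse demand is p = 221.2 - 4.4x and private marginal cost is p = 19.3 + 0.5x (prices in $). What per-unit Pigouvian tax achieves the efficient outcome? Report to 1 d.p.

Social marginal cost = private MC + MEC = 34.5 + 1.5x.
Set SMC = demand: 34.5 + 1.5x = 221.2 - 4.4x → x* = 31.6441.
The Pigouvian tax equals MEC at x*: 15.2 + 1.0×31.6441 = 46.8441.

tax = $46.8 per unit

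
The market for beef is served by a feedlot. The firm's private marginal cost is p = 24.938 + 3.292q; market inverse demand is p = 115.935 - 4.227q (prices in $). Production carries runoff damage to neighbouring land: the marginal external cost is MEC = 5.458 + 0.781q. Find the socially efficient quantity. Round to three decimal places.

q* = 10.306

Social marginal cost = private MC + MEC = 30.396 + 4.073q.
Set SMC = demand: 30.396 + 4.073q = 115.935 - 4.227q → q* = 10.3059.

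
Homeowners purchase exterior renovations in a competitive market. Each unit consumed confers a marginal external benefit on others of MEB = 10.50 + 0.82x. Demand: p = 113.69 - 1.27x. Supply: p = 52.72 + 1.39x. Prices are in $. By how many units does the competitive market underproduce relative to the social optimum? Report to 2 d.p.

15.92 units

Market equilibrium (private): 52.72 + 1.39x = 113.69 - 1.27x → x_m = 22.9211.
Social marginal benefit = demand + MEB = 124.19 - 0.45x.
Set SMB = MC: 124.19 - 0.45x = 52.72 + 1.39x → x* = 38.8424.
Gap = |22.9211 − 38.8424| = 15.9213.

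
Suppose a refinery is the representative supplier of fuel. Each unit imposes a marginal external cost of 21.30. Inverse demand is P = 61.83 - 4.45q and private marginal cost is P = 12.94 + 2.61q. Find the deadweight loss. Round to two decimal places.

DWL = 32.13

Market equilibrium (private): 12.94 + 2.61q = 61.83 - 4.45q → q_m = 6.9249.
Social marginal cost = private MC + MEC = 34.24 + 2.61q.
Set SMC = demand: 34.24 + 2.61q = 61.83 - 4.45q → q* = 3.9079.
Height of the DWL triangle at q_m is SMC(q_m) − demand(q_m) = MEC(q_m) = 21.3000.
DWL = ½ × 3.0170 × 21.3000 = 32.1311.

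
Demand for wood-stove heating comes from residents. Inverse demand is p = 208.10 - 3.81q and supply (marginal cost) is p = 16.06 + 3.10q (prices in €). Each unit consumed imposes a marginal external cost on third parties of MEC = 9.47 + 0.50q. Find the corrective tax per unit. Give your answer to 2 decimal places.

tax = €21.79 per unit

Social marginal benefit = demand − MEC = 198.63 - 4.31q.
Set SMB = MC: 198.63 - 4.31q = 16.06 + 3.10q → q* = 24.6383.
The Pigouvian tax equals MEC at q*: 9.47 + 0.50×24.6383 = 21.7892.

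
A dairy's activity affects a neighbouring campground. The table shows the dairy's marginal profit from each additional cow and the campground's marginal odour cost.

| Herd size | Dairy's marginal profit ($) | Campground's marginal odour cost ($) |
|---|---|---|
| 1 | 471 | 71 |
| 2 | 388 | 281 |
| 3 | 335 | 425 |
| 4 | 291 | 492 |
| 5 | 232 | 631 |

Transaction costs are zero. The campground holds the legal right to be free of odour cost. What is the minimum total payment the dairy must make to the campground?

$352

Efficient level: marginal profit ≥ marginal odour cost through level 2, so k* = 2.
With the campground holding the right, the dairy must at least compensate total damage at k*: 71 + 281 = 352.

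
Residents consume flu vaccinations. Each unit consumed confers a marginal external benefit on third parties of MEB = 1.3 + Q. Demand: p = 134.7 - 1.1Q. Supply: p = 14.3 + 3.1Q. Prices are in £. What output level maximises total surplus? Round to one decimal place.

Social marginal benefit = demand + MEB = 136.0 - 0.1Q.
Set SMB = MC: 136.0 - 0.1Q = 14.3 + 3.1Q → Q* = 38.0313.

Q* = 38.0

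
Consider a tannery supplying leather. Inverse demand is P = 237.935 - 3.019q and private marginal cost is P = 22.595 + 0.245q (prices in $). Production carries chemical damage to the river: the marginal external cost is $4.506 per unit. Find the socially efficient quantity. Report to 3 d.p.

q* = 64.594

Social marginal cost = private MC + MEC = 27.101 + 0.245q.
Set SMC = demand: 27.101 + 0.245q = 237.935 - 3.019q → q* = 64.5938.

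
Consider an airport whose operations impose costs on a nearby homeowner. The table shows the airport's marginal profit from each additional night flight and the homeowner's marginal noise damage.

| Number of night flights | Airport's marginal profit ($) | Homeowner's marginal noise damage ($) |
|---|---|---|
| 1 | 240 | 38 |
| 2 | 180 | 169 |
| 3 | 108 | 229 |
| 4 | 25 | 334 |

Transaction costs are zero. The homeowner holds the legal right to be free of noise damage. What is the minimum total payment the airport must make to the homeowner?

$207

Efficient level: marginal profit ≥ marginal noise damage through level 2, so k* = 2.
With the homeowner holding the right, the airport must at least compensate total damage at k*: 38 + 169 = 207.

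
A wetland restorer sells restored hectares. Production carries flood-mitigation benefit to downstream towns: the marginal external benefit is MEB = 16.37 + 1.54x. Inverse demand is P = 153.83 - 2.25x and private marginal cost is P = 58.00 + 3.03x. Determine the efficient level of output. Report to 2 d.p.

x* = 30.00

Social marginal cost = private MC − MEB = 41.63 + 1.49x.
Set SMC = demand: 41.63 + 1.49x = 153.83 - 2.25x → x* = 30.0000.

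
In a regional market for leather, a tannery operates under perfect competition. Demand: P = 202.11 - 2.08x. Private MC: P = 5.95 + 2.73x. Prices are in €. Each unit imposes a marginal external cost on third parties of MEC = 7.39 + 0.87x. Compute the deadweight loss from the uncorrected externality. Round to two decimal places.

DWL = €161.78

Market equilibrium (private): 5.95 + 2.73x = 202.11 - 2.08x → x_m = 40.7817.
Social marginal cost = private MC + MEC = 13.34 + 3.60x.
Set SMC = demand: 13.34 + 3.60x = 202.11 - 2.08x → x* = 33.2342.
Height of the DWL triangle at x_m is SMC(x_m) − demand(x_m) = MEC(x_m) = 42.8701.
DWL = ½ × 7.5475 × 42.8701 = 161.7810.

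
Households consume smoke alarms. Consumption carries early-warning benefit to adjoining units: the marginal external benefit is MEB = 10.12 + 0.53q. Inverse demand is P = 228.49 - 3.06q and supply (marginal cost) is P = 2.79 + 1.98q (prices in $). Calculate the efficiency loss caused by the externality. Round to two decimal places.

Market equilibrium (private): 2.79 + 1.98q = 228.49 - 3.06q → q_m = 44.7817.
Social marginal benefit = demand + MEB = 238.61 - 2.53q.
Set SMB = MC: 238.61 - 2.53q = 2.79 + 1.98q → q* = 52.2882.
Between q* and q_m the wedge SMB − MC runs linearly from 0 to MEB(q_m), so the loss is a triangle.
DWL = ½ × 7.5065 × 33.8543 = 127.0637.

DWL = $127.06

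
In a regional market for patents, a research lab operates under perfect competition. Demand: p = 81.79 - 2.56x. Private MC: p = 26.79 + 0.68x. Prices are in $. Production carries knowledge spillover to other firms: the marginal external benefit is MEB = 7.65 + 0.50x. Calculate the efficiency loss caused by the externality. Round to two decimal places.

Market equilibrium (private): 26.79 + 0.68x = 81.79 - 2.56x → x_m = 16.9753.
Social marginal cost = private MC − MEB = 19.14 + 0.18x.
Set SMC = demand: 19.14 + 0.18x = 81.79 - 2.56x → x* = 22.8650.
The loss is the area between SMC and demand from x* to x_m; with linear curves that's a triangle of height MEB(x_m).
DWL = ½ × 5.8897 × 16.1377 = 47.5231.

DWL = $47.52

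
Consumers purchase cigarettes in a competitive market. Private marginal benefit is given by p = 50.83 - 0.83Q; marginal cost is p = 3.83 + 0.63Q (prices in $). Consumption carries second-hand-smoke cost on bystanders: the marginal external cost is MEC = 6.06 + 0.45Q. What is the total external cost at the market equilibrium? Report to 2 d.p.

Market equilibrium (private): 3.83 + 0.63Q = 50.83 - 0.83Q → Q_m = 32.1918.
Total external cost = ∫₀^{Q_m} (6.06 + 0.45Q) dQ = 6.06×32.1918 + ½×0.45×32.1918² = 428.2525.

$428.25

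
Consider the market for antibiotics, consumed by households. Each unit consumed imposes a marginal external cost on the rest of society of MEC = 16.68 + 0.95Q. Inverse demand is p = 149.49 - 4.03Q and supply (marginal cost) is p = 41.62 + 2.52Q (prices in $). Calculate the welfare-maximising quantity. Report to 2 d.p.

Q* = 12.16

Social marginal benefit = demand − MEC = 132.81 - 4.98Q.
Set SMB = MC: 132.81 - 4.98Q = 41.62 + 2.52Q → Q* = 12.1587.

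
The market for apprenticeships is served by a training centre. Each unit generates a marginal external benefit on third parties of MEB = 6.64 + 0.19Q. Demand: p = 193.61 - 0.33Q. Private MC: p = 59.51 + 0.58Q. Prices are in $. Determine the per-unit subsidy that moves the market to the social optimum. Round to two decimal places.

Social marginal cost = private MC − MEB = 52.87 + 0.39Q.
Set SMC = demand: 52.87 + 0.39Q = 193.61 - 0.33Q → Q* = 195.4722.
The Pigouvian subsidy equals MEB at Q*: 6.64 + 0.19×195.4722 = 43.7797.

subsidy = $43.78 per unit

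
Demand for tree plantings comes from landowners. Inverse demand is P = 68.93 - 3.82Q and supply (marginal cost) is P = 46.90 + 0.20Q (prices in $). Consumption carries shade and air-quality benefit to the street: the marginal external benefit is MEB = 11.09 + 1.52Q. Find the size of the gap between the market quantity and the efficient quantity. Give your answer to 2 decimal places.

Market equilibrium (private): 46.90 + 0.20Q = 68.93 - 3.82Q → Q_m = 5.4801.
Social marginal benefit = demand + MEB = 80.02 - 2.30Q.
Set SMB = MC: 80.02 - 2.30Q = 46.90 + 0.20Q → Q* = 13.2480.
Gap = |5.4801 − 13.2480| = 7.7679.

7.77 units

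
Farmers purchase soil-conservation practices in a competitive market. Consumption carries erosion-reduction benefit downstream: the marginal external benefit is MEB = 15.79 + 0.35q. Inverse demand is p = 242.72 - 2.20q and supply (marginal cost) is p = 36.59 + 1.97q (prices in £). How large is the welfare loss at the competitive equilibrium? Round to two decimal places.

DWL = £143.33

Market equilibrium (private): 36.59 + 1.97q = 242.72 - 2.20q → q_m = 49.4317.
Social marginal benefit = demand + MEB = 258.51 - 1.85q.
Set SMB = MC: 258.51 - 1.85q = 36.59 + 1.97q → q* = 58.0942.
The loss is the area between SMB and MC from q* to q_m; with linear curves that's a triangle of height MEB(q_m).
DWL = ½ × 8.6625 × 33.0911 = 143.3258.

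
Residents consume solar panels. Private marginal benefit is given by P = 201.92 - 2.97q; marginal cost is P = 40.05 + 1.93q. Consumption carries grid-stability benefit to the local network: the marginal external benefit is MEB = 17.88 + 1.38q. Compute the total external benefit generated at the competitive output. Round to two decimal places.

1343.65

Market equilibrium (private): 40.05 + 1.93q = 201.92 - 2.97q → q_m = 33.0347.
Total external benefit = ∫₀^{q_m} (17.88 + 1.38q) dq = 17.88×33.0347 + ½×1.38×33.0347² = 1343.6515.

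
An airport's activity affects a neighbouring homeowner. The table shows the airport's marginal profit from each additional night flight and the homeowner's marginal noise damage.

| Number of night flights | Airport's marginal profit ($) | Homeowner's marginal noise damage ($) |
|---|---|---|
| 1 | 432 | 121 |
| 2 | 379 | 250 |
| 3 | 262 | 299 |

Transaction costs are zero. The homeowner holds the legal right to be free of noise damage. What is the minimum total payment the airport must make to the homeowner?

Efficient level: marginal profit ≥ marginal noise damage through level 2, so k* = 2.
With the homeowner holding the right, the airport must at least compensate total damage at k*: 121 + 250 = 371.

$371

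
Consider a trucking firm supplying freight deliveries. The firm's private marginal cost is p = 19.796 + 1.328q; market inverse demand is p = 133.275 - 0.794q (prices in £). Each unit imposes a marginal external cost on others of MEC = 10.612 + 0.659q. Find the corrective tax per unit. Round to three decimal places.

Social marginal cost = private MC + MEC = 30.408 + 1.987q.
Set SMC = demand: 30.408 + 1.987q = 133.275 - 0.794q → q* = 36.9892.
The Pigouvian tax equals MEC at q*: 10.612 + 0.659×36.9892 = 34.9879.

tax = £34.988 per unit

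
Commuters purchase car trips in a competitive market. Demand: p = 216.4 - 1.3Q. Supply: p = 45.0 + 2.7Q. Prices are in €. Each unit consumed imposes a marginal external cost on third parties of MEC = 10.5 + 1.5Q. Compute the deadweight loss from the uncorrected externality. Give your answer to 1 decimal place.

DWL = €508.3

Market equilibrium (private): 45.0 + 2.7Q = 216.4 - 1.3Q → Q_m = 42.8500.
Social marginal benefit = demand − MEC = 205.9 - 2.8Q.
Set SMB = MC: 205.9 - 2.8Q = 45.0 + 2.7Q → Q* = 29.2545.
Height of the DWL triangle at Q_m is MC(Q_m) − SMB(Q_m) = MEC(Q_m) = 74.7750.
DWL = ½ × 13.5955 × 74.7750 = 508.3018.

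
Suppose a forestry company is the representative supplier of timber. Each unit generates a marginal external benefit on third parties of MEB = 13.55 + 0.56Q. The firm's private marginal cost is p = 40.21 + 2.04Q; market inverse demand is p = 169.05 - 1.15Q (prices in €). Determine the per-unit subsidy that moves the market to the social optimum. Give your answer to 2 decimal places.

subsidy = €43.87 per unit

Social marginal cost = private MC − MEB = 26.66 + 1.48Q.
Set SMC = demand: 26.66 + 1.48Q = 169.05 - 1.15Q → Q* = 54.1407.
The Pigouvian subsidy equals MEB at Q*: 13.55 + 0.56×54.1407 = 43.8688.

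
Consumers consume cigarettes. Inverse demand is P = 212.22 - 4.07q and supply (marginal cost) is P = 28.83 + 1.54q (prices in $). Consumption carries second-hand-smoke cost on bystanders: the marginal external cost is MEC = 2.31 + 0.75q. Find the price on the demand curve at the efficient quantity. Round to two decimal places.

Social marginal benefit = demand − MEC = 209.91 - 4.82q.
Set SMB = MC: 209.91 - 4.82q = 28.83 + 1.54q → q* = 28.4717.
Consumer price on the demand curve at q*: 212.22 − 4.07×28.4717 = 96.3402.

P = $96.34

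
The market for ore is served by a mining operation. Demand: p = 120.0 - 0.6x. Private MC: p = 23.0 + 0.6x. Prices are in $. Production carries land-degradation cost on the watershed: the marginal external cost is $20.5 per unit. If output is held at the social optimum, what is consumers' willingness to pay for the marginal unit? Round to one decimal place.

Social marginal cost = private MC + MEC = 43.5 + 0.6x.
Set SMC = demand: 43.5 + 0.6x = 120.0 - 0.6x → x* = 63.7500.
Consumer price on the demand curve at x*: 120.0 − 0.6×63.7500 = 81.7500.

P = $81.8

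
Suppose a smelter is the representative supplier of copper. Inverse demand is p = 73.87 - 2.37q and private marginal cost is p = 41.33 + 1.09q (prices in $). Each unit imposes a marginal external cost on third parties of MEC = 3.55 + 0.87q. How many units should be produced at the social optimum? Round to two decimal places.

q* = 6.70

Social marginal cost = private MC + MEC = 44.88 + 1.96q.
Set SMC = demand: 44.88 + 1.96q = 73.87 - 2.37q → q* = 6.6952.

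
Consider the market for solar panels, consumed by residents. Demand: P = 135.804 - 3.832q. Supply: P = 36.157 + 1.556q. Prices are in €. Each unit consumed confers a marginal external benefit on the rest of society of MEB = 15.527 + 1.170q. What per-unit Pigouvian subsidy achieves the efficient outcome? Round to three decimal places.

subsidy = €47.474 per unit

Social marginal benefit = demand + MEB = 151.331 - 2.662q.
Set SMB = MC: 151.331 - 2.662q = 36.157 + 1.556q → q* = 27.3054.
The Pigouvian subsidy equals MEB at q*: 15.527 + 1.170×27.3054 = 47.4743.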